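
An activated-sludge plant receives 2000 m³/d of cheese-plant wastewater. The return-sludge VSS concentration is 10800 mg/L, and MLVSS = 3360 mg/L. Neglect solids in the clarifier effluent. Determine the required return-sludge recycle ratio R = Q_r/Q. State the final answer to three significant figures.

Mass balance around the secondary clarifier (neglecting effluent solids): R = X / (X_r − X) = 3360 / (10800 − 3360) = 0.4516.

R ≈ 0.452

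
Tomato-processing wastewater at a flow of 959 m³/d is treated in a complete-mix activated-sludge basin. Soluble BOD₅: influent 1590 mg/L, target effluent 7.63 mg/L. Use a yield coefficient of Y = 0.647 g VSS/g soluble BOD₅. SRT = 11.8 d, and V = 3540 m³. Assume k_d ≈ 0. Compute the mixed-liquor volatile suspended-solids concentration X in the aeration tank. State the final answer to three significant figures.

X ≈ 3270 mg/L

Without decay, X = Y Q (S₀−S) θ_c / V = 0.647 × 959 × (1590 − 7.63) × 11.8 / 3540 = 3273 mg/L.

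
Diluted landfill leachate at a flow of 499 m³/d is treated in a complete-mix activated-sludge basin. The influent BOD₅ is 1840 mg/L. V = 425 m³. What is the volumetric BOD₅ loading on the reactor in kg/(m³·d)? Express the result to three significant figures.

L_v ≈ 2.16 kg BOD₅/(m³·d)

Applied BOD₅ load per unit volume = Q·S₀/V = (499 × 1840/1000)/425.0 = 2.160 kg BOD₅·m⁻³·d⁻¹.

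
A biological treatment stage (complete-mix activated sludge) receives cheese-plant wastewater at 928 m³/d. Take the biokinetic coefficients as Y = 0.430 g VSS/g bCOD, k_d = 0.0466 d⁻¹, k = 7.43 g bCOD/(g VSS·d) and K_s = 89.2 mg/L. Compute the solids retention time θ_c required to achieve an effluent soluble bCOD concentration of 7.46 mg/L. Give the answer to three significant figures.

At the target effluent, Y k S/(K_s+S) = 0.430×7.43×7.46/96.66 = 0.2466 d⁻¹.
θ_c = 1/(μ − k_d) = 1/(0.2466 − 0.0466) = 1/0.2000 = 5.001 d.

θ_c ≈ 5.00 d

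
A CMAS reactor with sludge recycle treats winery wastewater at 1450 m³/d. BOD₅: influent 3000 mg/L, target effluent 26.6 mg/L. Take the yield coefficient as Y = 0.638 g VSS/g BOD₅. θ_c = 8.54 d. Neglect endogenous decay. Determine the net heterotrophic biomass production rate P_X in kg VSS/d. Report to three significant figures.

With endogenous decay neglected, the observed yield equals the true yield: Y_obs = Y = 0.638 g VSS/g BOD₅.
ΔS = 3000 − 26.6 = 2973 mg/L, so the substrate removal rate is 1450 × 2973/1000 = 4311 kg BOD₅/d.
Biomass produced: P_X = Y_obs·Q·ΔS = 0.6380 × 4311 ≈ 2751 kg VSS/d.

P_X ≈ 2750 kg VSS/d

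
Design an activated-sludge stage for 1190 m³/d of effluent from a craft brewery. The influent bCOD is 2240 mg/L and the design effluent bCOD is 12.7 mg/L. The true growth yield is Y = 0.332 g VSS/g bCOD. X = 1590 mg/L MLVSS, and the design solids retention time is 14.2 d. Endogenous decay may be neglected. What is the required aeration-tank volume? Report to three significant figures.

Biomass mass balance (decay neglected): V·X = Y·Q·(S₀ − S)·θ_c, so V = 0.332 × 1190 × (2240 − 12.7) × 14.2 / 1590 = 7859 m³.

V ≈ 7860 m³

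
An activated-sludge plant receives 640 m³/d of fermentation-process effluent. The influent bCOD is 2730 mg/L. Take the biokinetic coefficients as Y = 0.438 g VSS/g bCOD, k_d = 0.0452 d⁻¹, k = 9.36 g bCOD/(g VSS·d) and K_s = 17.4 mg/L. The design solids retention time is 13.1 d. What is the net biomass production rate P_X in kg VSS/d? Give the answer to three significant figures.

From the Monod/SRT balance for a CMAS, S = K_s·(1+k_d θ_c)/[θ_c·(Y k − k_d) − 1] = 17.4 × (1 + 0.0452 × 13.1) / [13.1 × (0.438 × 9.36 − 0.0452) − 1] = 27.70 / 52.11 = 0.5316 mg/L.
The observed yield is Y_obs = Y/(1 + k_d·θ_c) = 0.438 / (1 + 0.0452 × 13.1) = 0.438 / 1.592 = 0.2751 g VSS per g bCOD removed.
ΔS = 2730 − 0.532 = 2729 mg/L, so the substrate removal rate is 640 × 2729/1000 = 1747 kg bCOD/d.
So the net sludge growth is P_X = 0.2751 × 1747 = 480.6 kg VSS/d.

P_X ≈ 481 kg VSS/d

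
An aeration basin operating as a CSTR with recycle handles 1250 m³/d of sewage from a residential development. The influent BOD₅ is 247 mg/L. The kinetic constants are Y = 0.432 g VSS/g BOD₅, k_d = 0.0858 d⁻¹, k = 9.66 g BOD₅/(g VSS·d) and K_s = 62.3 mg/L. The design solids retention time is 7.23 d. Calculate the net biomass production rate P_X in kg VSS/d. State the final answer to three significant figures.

P_X ≈ 81.1 kg VSS/d

From the Monod/SRT balance for a CMAS, S = K_s·(1+k_d θ_c)/[θ_c·(Y k − k_d) − 1] = 62.3 × (1 + 0.0858 × 7.23) / [7.23 × (0.432 × 9.66 − 0.0858) − 1] = 100.9 / 28.55 = 3.536 mg/L.
The observed yield is Y_obs = Y/(1 + k_d·θ_c) = 0.432 / (1 + 0.0858 × 7.23) = 0.432 / 1.620 = 0.2666 g VSS per g BOD₅ removed.
Mass of BOD₅ removed per day: Q(S₀ − S) = 1250 × 243.5 g/m³ = 304.3 kg/d.
P_X = Y_obs · Q(S₀ − S) = 0.2666 × 304.3 = 81.14 kg VSS/d.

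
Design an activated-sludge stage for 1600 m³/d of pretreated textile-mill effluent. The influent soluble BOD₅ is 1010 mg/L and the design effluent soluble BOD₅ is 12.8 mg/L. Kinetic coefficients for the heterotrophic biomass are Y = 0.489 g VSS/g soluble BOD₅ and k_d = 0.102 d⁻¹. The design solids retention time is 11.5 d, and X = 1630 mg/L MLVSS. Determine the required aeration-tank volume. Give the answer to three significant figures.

Steady-state biomass mass balance: V·X·(1 + k_d·θ_c) = Y·Q·(S₀ − S)·θ_c, so V = 0.489 × 1600 × (1010 − 12.8) × 11.5 / [1630 × (1 + 0.102 × 11.5)] = 8.97×10^6 / 3542 = 2533 m³.

V ≈ 2530 m³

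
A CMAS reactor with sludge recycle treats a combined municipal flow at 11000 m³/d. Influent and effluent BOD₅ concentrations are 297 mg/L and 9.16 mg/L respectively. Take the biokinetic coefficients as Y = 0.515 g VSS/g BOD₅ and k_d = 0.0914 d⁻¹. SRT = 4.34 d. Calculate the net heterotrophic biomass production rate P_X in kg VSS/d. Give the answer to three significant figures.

Y_obs = Y / (1 + k_d θ_c) = 0.515 / (1 + 0.0914 × 4.34) = 0.515 / 1.397 = 0.3687.
Substrate removed = Q·(S₀ − S) = 11000 m³/d × (297 − 9.16) g/m³ = 3.17×10^6 g/d = 3166 kg/d.
So the net sludge growth is P_X = 0.3687 × 3166 = 1167 kg VSS/d.

P_X ≈ 1170 kg VSS/d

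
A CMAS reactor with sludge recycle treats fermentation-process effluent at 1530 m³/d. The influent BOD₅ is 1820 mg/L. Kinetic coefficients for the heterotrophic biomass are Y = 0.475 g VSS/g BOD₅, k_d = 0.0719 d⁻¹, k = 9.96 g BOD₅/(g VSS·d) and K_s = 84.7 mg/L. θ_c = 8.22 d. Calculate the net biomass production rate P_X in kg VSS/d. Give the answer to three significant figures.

From the Monod/SRT balance for a CMAS, S = K_s·(1+k_d θ_c)/[θ_c·(Y k − k_d) − 1] = 84.7 × (1 + 0.0719 × 8.22) / [8.22 × (0.475 × 9.96 − 0.0719) − 1] = 134.8 / 37.30 = 3.613 mg/L.
Y_obs = Y / (1 + k_d θ_c) = 0.475 / (1 + 0.0719 × 8.22) = 0.475 / 1.591 = 0.2986.
ΔS = 1820 − 3.61 = 1816 mg/L, so the substrate removal rate is 1530 × 1816/1000 = 2779 kg BOD₅/d.
So the net sludge growth is P_X = 0.2986 × 2779 = 829.7 kg VSS/d.

P_X ≈ 830 kg VSS/d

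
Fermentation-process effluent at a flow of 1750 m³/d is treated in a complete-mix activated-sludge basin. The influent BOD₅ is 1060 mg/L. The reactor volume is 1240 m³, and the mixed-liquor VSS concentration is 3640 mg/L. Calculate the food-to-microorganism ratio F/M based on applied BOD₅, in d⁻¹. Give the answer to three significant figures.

F/M ≈ 0.411 d⁻¹

F/M = Q·S₀ / (V·X) = 1750 × 1060 / (1240 × 3640) = 0.4110 g BOD₅·(g VSS·d)⁻¹.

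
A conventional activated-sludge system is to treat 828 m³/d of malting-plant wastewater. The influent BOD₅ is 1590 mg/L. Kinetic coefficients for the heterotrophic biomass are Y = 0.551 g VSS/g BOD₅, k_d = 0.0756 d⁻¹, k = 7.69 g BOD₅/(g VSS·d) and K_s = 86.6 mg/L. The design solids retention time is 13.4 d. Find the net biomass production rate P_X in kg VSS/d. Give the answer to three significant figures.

From the Monod/SRT balance for a CMAS, S = K_s·(1+k_d θ_c)/[θ_c·(Y k − k_d) − 1] = 86.6 × (1 + 0.0756 × 13.4) / [13.4 × (0.551 × 7.69 − 0.0756) − 1] = 174.3 / 54.77 = 3.183 mg/L.
Correct the yield for decay: Y_obs = Y/(1 + k_d θ_c) = 0.551 / (1 + 0.0756 × 13.4) = 0.551 / 2.013 = 0.2737.
Mass of BOD₅ removed per day: Q(S₀ − S) = 828 × 1587 g/m³ = 1314 kg/d.
P_X = Y_obs · Q(S₀ − S) = 0.2737 × 1314 = 359.6 kg VSS/d.

P_X ≈ 360 kg VSS/d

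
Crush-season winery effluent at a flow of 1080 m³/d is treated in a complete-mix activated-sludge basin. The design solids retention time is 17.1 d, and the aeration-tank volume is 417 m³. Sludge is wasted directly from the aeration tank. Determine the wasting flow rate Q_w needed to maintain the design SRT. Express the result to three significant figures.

Q_w ≈ 24.4 m³/d

For wasting at MLVSS concentration, Q_w = V/θ_c = 417.0/17.1 = 24.39 m³/d.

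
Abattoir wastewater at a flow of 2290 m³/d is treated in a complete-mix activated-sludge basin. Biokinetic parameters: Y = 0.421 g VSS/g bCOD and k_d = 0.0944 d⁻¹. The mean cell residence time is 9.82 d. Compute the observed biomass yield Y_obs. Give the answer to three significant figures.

Y_obs ≈ 0.218 g VSS/g bCOD

Correct the yield for decay: Y_obs = Y/(1 + k_d θ_c) = 0.421 / (1 + 0.0944 × 9.82) = 0.421 / 1.927 = 0.2185.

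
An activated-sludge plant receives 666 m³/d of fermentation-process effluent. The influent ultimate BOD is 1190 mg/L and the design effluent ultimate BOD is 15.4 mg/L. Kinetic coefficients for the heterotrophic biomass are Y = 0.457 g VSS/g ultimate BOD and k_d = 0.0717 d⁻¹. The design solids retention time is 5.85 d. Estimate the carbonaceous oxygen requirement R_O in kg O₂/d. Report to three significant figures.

Correct the yield for decay: Y_obs = Y/(1 + k_d θ_c) = 0.457 / (1 + 0.0717 × 5.85) = 0.457 / 1.419 = 0.3220.
Q·(S₀ − S) = 666 × (1190 − 15.4) × 10⁻³ = 782.3 kg/d removed.
Biomass synthesised: P_X = Y_obs × 782.3 = 251.9 kg VSS/d.
R_O = Q·ΔS − 1.42 P_X = 782.3 − 357.6 = 424.6 kg O₂/d.

R_O ≈ 425 kg O₂/d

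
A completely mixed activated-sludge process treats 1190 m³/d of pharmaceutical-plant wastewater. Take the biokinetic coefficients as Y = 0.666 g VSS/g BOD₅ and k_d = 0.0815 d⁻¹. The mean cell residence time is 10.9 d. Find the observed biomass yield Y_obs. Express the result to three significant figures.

Observed yield with endogenous decay: Y_obs = Y / (1 + k_d·θ_c) = 0.666 / (1 + 0.0815 × 10.9) = 0.666 / 1.888 = 0.3527 g VSS/g BOD₅.

Y_obs ≈ 0.353 g VSS/g BOD₅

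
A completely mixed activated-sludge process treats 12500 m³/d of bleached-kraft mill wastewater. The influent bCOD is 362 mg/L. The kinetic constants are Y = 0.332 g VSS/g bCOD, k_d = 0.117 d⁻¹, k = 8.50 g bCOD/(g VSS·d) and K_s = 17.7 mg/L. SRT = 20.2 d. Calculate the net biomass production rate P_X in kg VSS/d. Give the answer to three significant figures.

P_X ≈ 445 kg VSS/d

Effluent substrate depends only on kinetics and SRT: S = K_s(1 + k_d θ_c) / [θ_c(Yk − k_d) − 1] = 17.7 × (1 + 0.117 × 20.2) / [20.2 × (0.332 × 8.50 − 0.117) − 1] = 59.53 / 53.64 = 1.110 mg/L.
Y_obs = Y / (1 + k_d θ_c) = 0.332 / (1 + 0.117 × 20.2) = 0.332 / 3.363 = 0.09871.
Q·(S₀ − S) = 12500 × (362 − 1.11) × 10⁻³ = 4511 kg/d removed.
Biomass produced: P_X = Y_obs·Q·ΔS = 0.09871 × 4511 ≈ 445.3 kg VSS/d.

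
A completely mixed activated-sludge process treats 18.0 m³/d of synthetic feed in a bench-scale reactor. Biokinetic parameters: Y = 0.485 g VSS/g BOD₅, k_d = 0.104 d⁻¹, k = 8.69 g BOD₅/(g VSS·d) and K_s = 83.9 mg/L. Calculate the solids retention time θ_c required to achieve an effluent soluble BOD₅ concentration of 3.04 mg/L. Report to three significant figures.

θ_c ≈ 23.1 d

At the target effluent, Y k S/(K_s+S) = 0.485×8.69×3.04/86.94 = 0.1474 d⁻¹.
Then 1/θ_c = μ − k_d = 0.1474 − 0.104 = 0.04337 d⁻¹, giving θ_c = 23.06 d.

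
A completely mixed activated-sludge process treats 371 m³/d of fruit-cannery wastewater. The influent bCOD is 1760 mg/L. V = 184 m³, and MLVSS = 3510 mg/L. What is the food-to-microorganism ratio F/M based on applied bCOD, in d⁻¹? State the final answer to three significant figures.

F/M = applied load / biomass = Q·S₀/(V·X) = 371 × 1760 / (184.0 × 3510) = 1.011 d⁻¹.

F/M ≈ 1.01 d⁻¹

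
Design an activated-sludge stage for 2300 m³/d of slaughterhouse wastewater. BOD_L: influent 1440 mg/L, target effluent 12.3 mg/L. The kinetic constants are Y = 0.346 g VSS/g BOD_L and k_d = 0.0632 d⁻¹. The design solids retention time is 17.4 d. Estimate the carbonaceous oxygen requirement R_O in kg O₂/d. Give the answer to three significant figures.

The observed yield is Y_obs = Y/(1 + k_d·θ_c) = 0.346 / (1 + 0.0632 × 17.4) = 0.346 / 2.100 = 0.1648 g VSS per g BOD_L removed.
Substrate removed = Q·(S₀ − S) = 2300 m³/d × (1440 − 12.3) g/m³ = 3.28×10^6 g/d = 3284 kg/d.
Biomass synthesised: P_X = Y_obs × 3284 = 541.1 kg VSS/d.
R_O = Q·(S₀ − S) − 1.42·P_X = 3284 − 1.42 × 541.1 = 2515 kg O₂/d.

R_O ≈ 2520 kg O₂/d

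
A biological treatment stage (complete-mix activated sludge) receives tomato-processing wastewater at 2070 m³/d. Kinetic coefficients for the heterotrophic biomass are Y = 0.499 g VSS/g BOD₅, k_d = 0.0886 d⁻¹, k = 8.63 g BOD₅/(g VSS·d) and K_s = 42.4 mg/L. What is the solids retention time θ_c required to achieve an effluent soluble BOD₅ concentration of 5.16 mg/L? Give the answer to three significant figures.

θ_c ≈ 2.64 d

Specific growth rate at S = 5.16 mg/L: μ = YkS/(K_s+S) = 0.499·8.63·5.16/(42.4+5.16) = 0.4672 d⁻¹.
θ_c = 1/(μ − k_d) = 1/(0.4672 − 0.0886) = 1/0.3786 = 2.641 d.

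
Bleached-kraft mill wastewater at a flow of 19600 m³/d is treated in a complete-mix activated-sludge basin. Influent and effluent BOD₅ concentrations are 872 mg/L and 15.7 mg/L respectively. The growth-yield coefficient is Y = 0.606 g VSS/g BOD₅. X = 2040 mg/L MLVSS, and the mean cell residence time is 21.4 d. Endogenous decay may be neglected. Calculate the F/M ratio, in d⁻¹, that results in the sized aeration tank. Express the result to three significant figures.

Biomass mass balance (decay neglected): V·X = Y·Q·(S₀ − S)·θ_c, so V = 0.606 × 19600 × (872 − 15.7) × 21.4 / 2040 = 106694 m³.
F/M = applied load / biomass = Q·S₀/(V·X) = 19600 × 872 / (106694 × 2040) = 0.07852 d⁻¹.

F/M ≈ 0.0785 d⁻¹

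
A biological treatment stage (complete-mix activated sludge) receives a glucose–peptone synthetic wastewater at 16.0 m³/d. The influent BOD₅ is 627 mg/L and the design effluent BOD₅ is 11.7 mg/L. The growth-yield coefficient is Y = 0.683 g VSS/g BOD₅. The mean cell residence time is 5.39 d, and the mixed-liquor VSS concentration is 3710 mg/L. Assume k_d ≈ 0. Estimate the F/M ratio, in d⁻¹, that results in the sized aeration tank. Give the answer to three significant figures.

With k_d = 0 the design equation reduces to V = Y Q (S₀−S) θ_c / X = 0.683 × 16.0 × (627 − 11.7) × 5.39 / 3710 = 9.769 m³.
Food-to-microorganism ratio F/M = Q S₀ / (V X) = 16.0 × 627 / (9.769 × 3710) = 0.2768 d⁻¹.

F/M ≈ 0.277 d⁻¹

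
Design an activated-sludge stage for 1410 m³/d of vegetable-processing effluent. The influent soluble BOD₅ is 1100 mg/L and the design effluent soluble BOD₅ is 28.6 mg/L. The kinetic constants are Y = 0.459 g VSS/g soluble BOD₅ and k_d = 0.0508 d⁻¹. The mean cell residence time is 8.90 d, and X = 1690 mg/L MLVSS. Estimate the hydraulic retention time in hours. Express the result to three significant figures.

Rearranging the biomass balance for a CMAS with decay, V = Y·Q·ΔS·θ_c / [X·(1+k_d θ_c)] = 0.459 × 1410 × (1100 − 28.6) × 8.90 / [1690 × (1 + 0.0508 × 8.90)] = 6.17×10^6 / 2454 = 2515 m³.
HRT = V/Q = 2515 m³ / 1410 m³·d⁻¹ = 1.783 d × 24 = 42.80 h.

τ ≈ 42.8 h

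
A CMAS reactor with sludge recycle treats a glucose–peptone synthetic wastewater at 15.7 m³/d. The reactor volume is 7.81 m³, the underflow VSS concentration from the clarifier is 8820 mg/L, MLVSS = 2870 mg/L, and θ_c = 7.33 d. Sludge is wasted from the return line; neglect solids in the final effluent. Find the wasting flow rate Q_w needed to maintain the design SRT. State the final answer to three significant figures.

θ_c = V·X/(Q_w·X_r) when wasting from the recycle, so Q_w = V·X/(θ_c·X_r) = 7.810 × 2870 / (7.33 × 8820) = 0.3467 m³/d.

Q_w ≈ 0.347 m³/d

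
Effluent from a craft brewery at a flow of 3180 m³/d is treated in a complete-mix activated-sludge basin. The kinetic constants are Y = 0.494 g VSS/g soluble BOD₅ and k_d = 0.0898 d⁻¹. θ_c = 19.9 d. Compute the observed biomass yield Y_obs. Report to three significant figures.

Y_obs = Y / (1 + k_d θ_c) = 0.494 / (1 + 0.0898 × 19.9) = 0.494 / 2.787 = 0.1773.

Y_obs ≈ 0.177 g VSS/g soluble BOD₅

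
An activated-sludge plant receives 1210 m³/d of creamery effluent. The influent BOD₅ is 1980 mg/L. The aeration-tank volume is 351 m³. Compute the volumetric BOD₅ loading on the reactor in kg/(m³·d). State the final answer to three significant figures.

L_v ≈ 6.83 kg BOD₅/(m³·d)

Applied BOD₅ load per unit volume = Q·S₀/V = (1210 × 1980/1000)/351.0 = 6.826 kg BOD₅·m⁻³·d⁻¹.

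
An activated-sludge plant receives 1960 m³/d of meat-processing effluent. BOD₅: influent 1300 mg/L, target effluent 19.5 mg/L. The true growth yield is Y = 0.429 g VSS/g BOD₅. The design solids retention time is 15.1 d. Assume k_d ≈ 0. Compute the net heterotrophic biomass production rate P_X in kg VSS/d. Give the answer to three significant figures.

P_X ≈ 1080 kg VSS/d

No decay correction is needed, so Y_obs = Y = 0.429.
ΔS = 1300 − 19.5 = 1280 mg/L, so the substrate removal rate is 1960 × 1280/1000 = 2510 kg BOD₅/d.
P_X = Y_obs · Q(S₀ − S) = 0.4290 × 2510 = 1077 kg VSS/d.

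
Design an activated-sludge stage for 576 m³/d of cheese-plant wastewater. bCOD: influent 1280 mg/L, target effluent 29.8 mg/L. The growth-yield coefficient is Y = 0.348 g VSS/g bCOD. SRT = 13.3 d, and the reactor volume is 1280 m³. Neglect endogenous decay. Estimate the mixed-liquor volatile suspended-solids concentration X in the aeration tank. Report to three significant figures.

X = Y·Q·ΔS·θ_c / V = 0.348 × 576 × (1280 − 29.8) × 13.3 / 1280 = 2604 mg/L.

X ≈ 2600 mg/L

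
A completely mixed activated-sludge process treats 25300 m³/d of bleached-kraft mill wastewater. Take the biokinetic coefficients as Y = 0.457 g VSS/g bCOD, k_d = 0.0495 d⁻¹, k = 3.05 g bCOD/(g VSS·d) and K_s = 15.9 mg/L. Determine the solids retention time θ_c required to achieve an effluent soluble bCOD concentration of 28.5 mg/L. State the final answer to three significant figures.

θ_c ≈ 1.18 d

Specific growth rate at S = 28.5 mg/L: μ = YkS/(K_s+S) = 0.457·3.05·28.5/(15.9+28.5) = 0.8947 d⁻¹.
θ_c = 1/(μ − k_d) = 1/(0.8947 − 0.0495) = 1/0.8452 = 1.183 d.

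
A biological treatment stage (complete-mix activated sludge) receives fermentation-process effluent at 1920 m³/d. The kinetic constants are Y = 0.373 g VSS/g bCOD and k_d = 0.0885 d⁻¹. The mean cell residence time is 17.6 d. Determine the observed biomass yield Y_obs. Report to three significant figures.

Y_obs ≈ 0.146 g VSS/g bCOD

Observed yield with endogenous decay: Y_obs = Y / (1 + k_d·θ_c) = 0.373 / (1 + 0.0885 × 17.6) = 0.373 / 2.558 = 0.1458 g VSS/g bCOD.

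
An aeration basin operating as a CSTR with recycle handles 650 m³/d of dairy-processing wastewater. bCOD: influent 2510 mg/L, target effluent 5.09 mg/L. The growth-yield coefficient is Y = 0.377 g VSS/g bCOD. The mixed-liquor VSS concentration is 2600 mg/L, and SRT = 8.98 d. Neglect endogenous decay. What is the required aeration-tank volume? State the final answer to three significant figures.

With k_d = 0 the design equation reduces to V = Y Q (S₀−S) θ_c / X = 0.377 × 650 × (2510 − 5.09) × 8.98 / 2600 = 2120 m³.

V ≈ 2120 m³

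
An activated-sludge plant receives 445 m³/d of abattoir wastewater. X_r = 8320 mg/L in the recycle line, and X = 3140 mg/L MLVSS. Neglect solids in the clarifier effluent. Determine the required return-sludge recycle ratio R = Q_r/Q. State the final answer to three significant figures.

Solids balance on the clarifier gives (1+R)X = R·X_r, so R = X/(X_r − X) = 3140 / (8320 − 3140) = 0.6062.

R ≈ 0.606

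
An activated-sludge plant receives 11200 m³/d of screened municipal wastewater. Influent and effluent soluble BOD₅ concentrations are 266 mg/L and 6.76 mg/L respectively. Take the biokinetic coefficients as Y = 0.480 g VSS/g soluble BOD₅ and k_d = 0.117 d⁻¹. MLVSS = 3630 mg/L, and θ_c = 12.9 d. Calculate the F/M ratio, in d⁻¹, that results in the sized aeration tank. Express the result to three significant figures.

F/M ≈ 0.416 d⁻¹

From the SRT design equation V = Y Q (S₀−S) θ_c / [X (1 + k_d θ_c)] = 0.480 × 11200 × (266 − 6.76) × 12.9 / [3630 × (1 + 0.117 × 12.9)] = 1.8×10^7 / 9109 = 1974 m³.
Food-to-microorganism ratio F/M = Q S₀ / (V X) = 11200 × 266 / (1974 × 3630) = 0.4158 d⁻¹.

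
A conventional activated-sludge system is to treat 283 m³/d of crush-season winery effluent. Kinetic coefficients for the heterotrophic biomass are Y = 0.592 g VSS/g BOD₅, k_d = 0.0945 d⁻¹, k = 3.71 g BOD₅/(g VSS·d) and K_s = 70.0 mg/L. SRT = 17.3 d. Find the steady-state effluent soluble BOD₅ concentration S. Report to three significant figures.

S ≈ 5.22 mg/L

For a completely mixed reactor with recycle the Lawrence–McCarty relation gives S = K_s·(1 + k_d·θ_c) / [θ_c·(Y·k − k_d) − 1] = 70.0 × (1 + 0.0945 × 17.3) / [17.3 × (0.592 × 3.71 − 0.0945) − 1] = 184.4 / 35.36 = 5.216 mg/L.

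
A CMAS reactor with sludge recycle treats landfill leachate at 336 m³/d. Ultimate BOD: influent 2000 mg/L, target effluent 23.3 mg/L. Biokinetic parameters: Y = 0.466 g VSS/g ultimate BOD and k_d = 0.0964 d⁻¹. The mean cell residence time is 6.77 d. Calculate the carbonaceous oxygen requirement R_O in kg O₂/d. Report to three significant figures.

R_O ≈ 398 kg O₂/d

Y_obs = Y / (1 + k_d θ_c) = 0.466 / (1 + 0.0964 × 6.77) = 0.466 / 1.653 = 0.2820.
Substrate removed = Q·(S₀ − S) = 336 m³/d × (2000 − 23.3) g/m³ = 6.64×10^5 g/d = 664.2 kg/d.
P_X = Y_obs·Q·(S₀ − S) = 0.2820 × 664.2 = 187.3 kg VSS/d.
R_O = Q·ΔS − 1.42 P_X = 664.2 − 265.9 = 398.2 kg O₂/d.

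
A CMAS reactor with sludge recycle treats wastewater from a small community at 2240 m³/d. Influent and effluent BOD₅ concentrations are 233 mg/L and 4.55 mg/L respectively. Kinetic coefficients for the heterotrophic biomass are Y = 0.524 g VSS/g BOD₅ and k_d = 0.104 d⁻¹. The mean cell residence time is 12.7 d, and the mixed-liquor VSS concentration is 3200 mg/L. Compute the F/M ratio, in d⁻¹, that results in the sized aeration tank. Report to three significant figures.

F/M ≈ 0.356 d⁻¹

Steady-state biomass mass balance: V·X·(1 + k_d·θ_c) = Y·Q·(S₀ − S)·θ_c, so V = 0.524 × 2240 × (233 − 4.55) × 12.7 / [3200 × (1 + 0.104 × 12.7)] = 3.41×10^6 / 7427 = 458.5 m³.
Food-to-microorganism ratio F/M = Q S₀ / (V X) = 2240 × 233 / (458.5 × 3200) = 0.3557 d⁻¹.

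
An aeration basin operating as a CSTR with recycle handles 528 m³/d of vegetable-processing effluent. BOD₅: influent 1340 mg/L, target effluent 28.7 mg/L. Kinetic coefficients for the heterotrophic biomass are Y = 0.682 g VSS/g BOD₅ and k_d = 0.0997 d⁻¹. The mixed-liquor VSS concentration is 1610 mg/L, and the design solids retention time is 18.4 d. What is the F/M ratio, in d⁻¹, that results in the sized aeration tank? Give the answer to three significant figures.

Rearranging the biomass balance for a CMAS with decay, V = Y·Q·ΔS·θ_c / [X·(1+k_d θ_c)] = 0.682 × 528 × (1340 − 28.7) × 18.4 / [1610 × (1 + 0.0997 × 18.4)] = 8.69×10^6 / 4564 = 1904 m³.
F/M = Q·S₀ / (V·X) = 528 × 1340 / (1904 × 1610) = 0.2308 g BOD₅·(g VSS·d)⁻¹.

F/M ≈ 0.231 d⁻¹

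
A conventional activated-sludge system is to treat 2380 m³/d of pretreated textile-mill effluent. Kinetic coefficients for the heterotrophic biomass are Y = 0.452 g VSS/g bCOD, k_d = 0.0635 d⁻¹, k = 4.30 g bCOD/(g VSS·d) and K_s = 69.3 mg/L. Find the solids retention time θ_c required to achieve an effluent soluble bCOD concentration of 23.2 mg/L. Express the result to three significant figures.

θ_c ≈ 2.36 d

Specific growth rate at S = 23.2 mg/L: μ = YkS/(K_s+S) = 0.452·4.30·23.2/(69.3+23.2) = 0.4875 d⁻¹.
Then 1/θ_c = μ − k_d = 0.4875 − 0.0635 = 0.4240 d⁻¹, giving θ_c = 2.359 d.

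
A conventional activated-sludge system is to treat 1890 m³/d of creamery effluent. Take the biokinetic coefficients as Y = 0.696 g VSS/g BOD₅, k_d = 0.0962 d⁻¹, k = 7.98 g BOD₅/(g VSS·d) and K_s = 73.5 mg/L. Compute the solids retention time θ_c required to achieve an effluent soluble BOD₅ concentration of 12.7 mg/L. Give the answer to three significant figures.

From 1/θ_c = Y·k·S/(K_s + S) − k_d: Y·k·S/(K_s+S) = 0.696 × 7.98 × 12.7 / (73.5 + 12.7) = 0.8183 d⁻¹.
Then 1/θ_c = μ − k_d = 0.8183 − 0.0962 = 0.7221 d⁻¹, giving θ_c = 1.385 d.

θ_c ≈ 1.38 d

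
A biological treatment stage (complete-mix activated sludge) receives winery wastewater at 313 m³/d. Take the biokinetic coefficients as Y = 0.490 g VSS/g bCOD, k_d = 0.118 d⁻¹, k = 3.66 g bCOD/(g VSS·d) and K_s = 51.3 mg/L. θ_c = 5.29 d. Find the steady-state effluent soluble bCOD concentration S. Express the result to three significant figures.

For a completely mixed reactor with recycle the Lawrence–McCarty relation gives S = K_s·(1 + k_d·θ_c) / [θ_c·(Y·k − k_d) − 1] = 51.3 × (1 + 0.118 × 5.29) / [5.29 × (0.490 × 3.66 − 0.118) − 1] = 83.32 / 7.863 = 10.60 mg/L.

S ≈ 10.6 mg/L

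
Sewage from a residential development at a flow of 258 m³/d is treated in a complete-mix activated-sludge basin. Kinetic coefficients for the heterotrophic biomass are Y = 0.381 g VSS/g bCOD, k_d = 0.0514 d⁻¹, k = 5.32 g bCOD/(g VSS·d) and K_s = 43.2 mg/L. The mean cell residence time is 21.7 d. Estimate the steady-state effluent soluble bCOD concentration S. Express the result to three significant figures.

S ≈ 2.18 mg/L

From the Monod/SRT balance for a CMAS, S = K_s·(1+k_d θ_c)/[θ_c·(Y k − k_d) − 1] = 43.2 × (1 + 0.0514 × 21.7) / [21.7 × (0.381 × 5.32 − 0.0514) − 1] = 91.38 / 41.87 = 2.183 mg/L.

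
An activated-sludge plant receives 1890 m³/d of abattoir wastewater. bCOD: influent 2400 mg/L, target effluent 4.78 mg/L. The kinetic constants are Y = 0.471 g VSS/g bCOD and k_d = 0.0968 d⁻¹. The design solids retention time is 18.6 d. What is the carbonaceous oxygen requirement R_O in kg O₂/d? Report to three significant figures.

The observed yield is Y_obs = Y/(1 + k_d·θ_c) = 0.471 / (1 + 0.0968 × 18.6) = 0.471 / 2.800 = 0.1682 g VSS per g bCOD removed.
Mass of bCOD removed per day: Q(S₀ − S) = 1890 × 2395 g/m³ = 4527 kg/d.
Net sludge production P_X = 0.1682 × 4527 = 761.4 kg VSS/d.
R_O = Q·ΔS − 1.42 P_X = 4527 − 1081 = 3446 kg O₂/d.

R_O ≈ 3450 kg O₂/d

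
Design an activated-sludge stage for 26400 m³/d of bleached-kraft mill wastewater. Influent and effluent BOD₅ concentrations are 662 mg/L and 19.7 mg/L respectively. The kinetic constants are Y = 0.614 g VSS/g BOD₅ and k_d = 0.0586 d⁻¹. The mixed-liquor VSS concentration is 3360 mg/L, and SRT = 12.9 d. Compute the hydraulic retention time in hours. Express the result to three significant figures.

Rearranging the biomass balance for a CMAS with decay, V = Y·Q·ΔS·θ_c / [X·(1+k_d θ_c)] = 0.614 × 26400 × (662 − 19.7) × 12.9 / [3360 × (1 + 0.0586 × 12.9)] = 1.34×10^8 / 5900 = 22764 m³.
τ = V/Q = 22764/26400 = 0.8623 d, or 20.69 h.

τ ≈ 20.7 h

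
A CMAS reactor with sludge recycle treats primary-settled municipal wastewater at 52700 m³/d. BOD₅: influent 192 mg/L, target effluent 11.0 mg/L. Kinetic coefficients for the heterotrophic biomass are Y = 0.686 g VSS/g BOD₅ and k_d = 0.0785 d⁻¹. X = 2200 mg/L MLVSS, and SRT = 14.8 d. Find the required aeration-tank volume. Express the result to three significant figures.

V ≈ 20400 m³

Rearranging the biomass balance for a CMAS with decay, V = Y·Q·ΔS·θ_c / [X·(1+k_d θ_c)] = 0.686 × 52700 × (192 − 11.0) × 14.8 / [2200 × (1 + 0.0785 × 14.8)] = 9.68×10^7 / 4756 = 20363 m³.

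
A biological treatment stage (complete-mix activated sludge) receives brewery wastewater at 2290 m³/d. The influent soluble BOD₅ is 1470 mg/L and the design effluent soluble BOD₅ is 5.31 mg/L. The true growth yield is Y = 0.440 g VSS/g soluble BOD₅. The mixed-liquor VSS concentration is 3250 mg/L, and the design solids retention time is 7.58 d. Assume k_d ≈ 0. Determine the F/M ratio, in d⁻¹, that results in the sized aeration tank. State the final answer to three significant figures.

V·X = Y·Q·ΔS·θ_c gives V = 0.440 × 2290 × (1470 − 5.31) × 7.58 / 3250 = 3442 m³.
Food-to-microorganism ratio F/M = Q S₀ / (V X) = 2290 × 1470 / (3442 × 3250) = 0.3009 d⁻¹.

F/M ≈ 0.301 d⁻¹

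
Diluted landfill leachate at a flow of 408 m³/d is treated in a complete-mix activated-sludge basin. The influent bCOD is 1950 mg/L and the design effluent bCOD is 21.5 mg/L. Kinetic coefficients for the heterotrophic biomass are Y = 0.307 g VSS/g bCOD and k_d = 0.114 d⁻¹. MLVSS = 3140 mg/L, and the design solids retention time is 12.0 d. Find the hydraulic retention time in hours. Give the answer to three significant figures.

From the SRT design equation V = Y Q (S₀−S) θ_c / [X (1 + k_d θ_c)] = 0.307 × 408 × (1950 − 21.5) × 12.0 / [3140 × (1 + 0.114 × 12.0)] = 2.9×10^6 / 7436 = 389.8 m³.
HRT = V/Q = 389.8 m³ / 408 m³·d⁻¹ = 0.9555 d × 24 = 22.93 h.

τ ≈ 22.9 h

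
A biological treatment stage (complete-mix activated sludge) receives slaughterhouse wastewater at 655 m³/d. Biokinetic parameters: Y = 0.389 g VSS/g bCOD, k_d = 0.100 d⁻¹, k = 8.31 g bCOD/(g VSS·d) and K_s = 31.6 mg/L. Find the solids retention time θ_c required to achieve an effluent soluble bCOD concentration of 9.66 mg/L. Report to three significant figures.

θ_c ≈ 1.52 d

At the target effluent, Y k S/(K_s+S) = 0.389×8.31×9.66/41.26 = 0.7568 d⁻¹.
θ_c = 1/(μ − k_d) = 1/(0.7568 − 0.100) = 1/0.6568 = 1.522 d.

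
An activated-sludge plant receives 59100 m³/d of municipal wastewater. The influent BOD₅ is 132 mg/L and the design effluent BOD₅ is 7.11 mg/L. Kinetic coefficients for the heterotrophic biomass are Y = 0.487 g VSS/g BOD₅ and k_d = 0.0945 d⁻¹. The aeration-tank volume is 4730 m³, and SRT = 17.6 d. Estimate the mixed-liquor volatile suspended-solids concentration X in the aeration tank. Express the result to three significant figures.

X ≈ 5020 mg/L

From V·X·(1 + k_d·θ_c) = Y·Q·(S₀ − S)·θ_c: X = 0.487 × 59100 × (132 − 7.11) × 17.6 / [4730 × (1 + 0.0945 × 17.6)] = 5022 mg/L.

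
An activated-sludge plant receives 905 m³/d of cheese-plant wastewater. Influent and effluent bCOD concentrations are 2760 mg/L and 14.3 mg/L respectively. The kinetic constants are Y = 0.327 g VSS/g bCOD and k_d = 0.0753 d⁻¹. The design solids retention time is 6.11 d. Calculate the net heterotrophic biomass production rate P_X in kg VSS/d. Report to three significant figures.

Y_obs = Y / (1 + k_d θ_c) = 0.327 / (1 + 0.0753 × 6.11) = 0.327 / 1.460 = 0.2240.
Substrate removed = Q·(S₀ − S) = 905 m³/d × (2760 − 14.3) g/m³ = 2.48×10^6 g/d = 2485 kg/d.
P_X = Y_obs · Q(S₀ − S) = 0.2240 × 2485 = 556.5 kg VSS/d.

P_X ≈ 557 kg VSS/d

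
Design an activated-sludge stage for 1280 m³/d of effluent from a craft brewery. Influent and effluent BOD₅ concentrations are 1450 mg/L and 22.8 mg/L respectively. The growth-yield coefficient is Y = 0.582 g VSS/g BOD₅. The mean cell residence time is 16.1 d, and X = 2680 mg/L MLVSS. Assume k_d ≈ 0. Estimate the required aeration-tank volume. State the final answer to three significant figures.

V·X = Y·Q·ΔS·θ_c gives V = 0.582 × 1280 × (1450 − 22.8) × 16.1 / 2680 = 6387 m³.

V ≈ 6390 m³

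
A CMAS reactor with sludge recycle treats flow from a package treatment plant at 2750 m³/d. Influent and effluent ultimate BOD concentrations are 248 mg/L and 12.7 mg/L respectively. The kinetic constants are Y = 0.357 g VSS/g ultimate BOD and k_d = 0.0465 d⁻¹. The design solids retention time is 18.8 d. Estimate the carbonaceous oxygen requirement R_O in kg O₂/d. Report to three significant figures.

R_O ≈ 472 kg O₂/d

Observed yield with endogenous decay: Y_obs = Y / (1 + k_d·θ_c) = 0.357 / (1 + 0.0465 × 18.8) = 0.357 / 1.874 = 0.1905 g VSS/g ultimate BOD.
Mass of ultimate BOD removed per day: Q(S₀ − S) = 2750 × 235.3 g/m³ = 647.1 kg/d.
P_X = Y_obs·Q·(S₀ − S) = 0.1905 × 647.1 = 123.3 kg VSS/d.
R_O = Q·ΔS − 1.42 P_X = 647.1 − 175.0 = 472.1 kg O₂/d.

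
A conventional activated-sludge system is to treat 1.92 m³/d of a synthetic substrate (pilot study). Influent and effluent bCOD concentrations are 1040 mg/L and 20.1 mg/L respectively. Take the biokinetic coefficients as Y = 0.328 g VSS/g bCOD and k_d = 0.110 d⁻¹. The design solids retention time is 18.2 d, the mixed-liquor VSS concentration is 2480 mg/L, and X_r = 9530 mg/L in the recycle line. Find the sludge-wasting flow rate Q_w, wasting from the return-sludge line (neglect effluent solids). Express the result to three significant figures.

Q_w ≈ 0.0225 m³/d

From the SRT design equation V = Y Q (S₀−S) θ_c / [X (1 + k_d θ_c)] = 0.328 × 1.92 × (1040 − 20.1) × 18.2 / [2480 × (1 + 0.110 × 18.2)] = 1.17×10^4 / 7445 = 1.570 m³.
θ_c = V·X/(Q_w·X_r) when wasting from the recycle, so Q_w = V·X/(θ_c·X_r) = 1.570 × 2480 / (18.2 × 9530) = 0.02245 m³/d.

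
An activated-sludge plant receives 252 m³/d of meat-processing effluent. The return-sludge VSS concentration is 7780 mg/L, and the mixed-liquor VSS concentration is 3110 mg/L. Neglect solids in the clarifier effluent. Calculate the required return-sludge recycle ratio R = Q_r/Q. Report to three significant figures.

R ≈ 0.666

Solids balance on the clarifier gives (1+R)X = R·X_r, so R = X/(X_r − X) = 3110 / (7780 − 3110) = 0.6660.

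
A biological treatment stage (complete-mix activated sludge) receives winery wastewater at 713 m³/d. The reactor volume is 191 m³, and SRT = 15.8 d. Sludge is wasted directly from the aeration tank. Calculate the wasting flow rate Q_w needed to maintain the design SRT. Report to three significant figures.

With mixed-liquor wasting, θ_c = V/Q_w, so Q_w = V/θ_c = 191.0/15.8 = 12.09 m³/d.

Q_w ≈ 12.1 m³/d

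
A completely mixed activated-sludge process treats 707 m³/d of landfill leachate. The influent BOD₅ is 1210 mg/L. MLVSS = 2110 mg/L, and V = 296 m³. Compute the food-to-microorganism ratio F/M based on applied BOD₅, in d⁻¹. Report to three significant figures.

F/M = Q·S₀ / (V·X) = 707 × 1210 / (296.0 × 2110) = 1.370 g BOD₅·(g VSS·d)⁻¹.

F/M ≈ 1.37 d⁻¹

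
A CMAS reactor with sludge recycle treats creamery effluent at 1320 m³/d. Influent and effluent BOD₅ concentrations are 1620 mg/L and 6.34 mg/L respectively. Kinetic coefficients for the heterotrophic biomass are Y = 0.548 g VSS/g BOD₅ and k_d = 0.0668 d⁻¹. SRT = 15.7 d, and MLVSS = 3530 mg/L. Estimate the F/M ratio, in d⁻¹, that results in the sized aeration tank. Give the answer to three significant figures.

F/M ≈ 0.239 d⁻¹

Steady-state biomass mass balance: V·X·(1 + k_d·θ_c) = Y·Q·(S₀ − S)·θ_c, so V = 0.548 × 1320 × (1620 − 6.34) × 15.7 / [3530 × (1 + 0.0668 × 15.7)] = 1.83×10^7 / 7232 = 2534 m³.
F/M = applied load / biomass = Q·S₀/(V·X) = 1320 × 1620 / (2534 × 3530) = 0.2391 d⁻¹.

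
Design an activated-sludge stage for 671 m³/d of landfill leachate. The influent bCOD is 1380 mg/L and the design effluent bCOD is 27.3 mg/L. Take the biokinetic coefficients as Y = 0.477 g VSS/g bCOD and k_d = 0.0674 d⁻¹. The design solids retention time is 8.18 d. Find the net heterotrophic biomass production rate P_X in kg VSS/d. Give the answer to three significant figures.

P_X ≈ 279 kg VSS/d

Observed yield with endogenous decay: Y_obs = Y / (1 + k_d·θ_c) = 0.477 / (1 + 0.0674 × 8.18) = 0.477 / 1.551 = 0.3075 g VSS/g bCOD.
ΔS = 1380 − 27.3 = 1353 mg/L, so the substrate removal rate is 671 × 1353/1000 = 907.7 kg bCOD/d.
P_X = Y_obs · Q(S₀ − S) = 0.3075 × 907.7 = 279.1 kg VSS/d.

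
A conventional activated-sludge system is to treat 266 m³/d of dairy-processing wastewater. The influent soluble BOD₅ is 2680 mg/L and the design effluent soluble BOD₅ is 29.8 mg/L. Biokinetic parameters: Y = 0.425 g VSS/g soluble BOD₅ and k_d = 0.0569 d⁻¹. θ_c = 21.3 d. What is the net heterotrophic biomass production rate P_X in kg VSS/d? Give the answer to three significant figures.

The observed yield is Y_obs = Y/(1 + k_d·θ_c) = 0.425 / (1 + 0.0569 × 21.3) = 0.425 / 2.212 = 0.1921 g VSS per g soluble BOD₅ removed.
ΔS = 2680 − 29.8 = 2650 mg/L, so the substrate removal rate is 266 × 2650/1000 = 705.0 kg soluble BOD₅/d.
So the net sludge growth is P_X = 0.1921 × 705.0 = 135.4 kg VSS/d.

P_X ≈ 135 kg VSS/d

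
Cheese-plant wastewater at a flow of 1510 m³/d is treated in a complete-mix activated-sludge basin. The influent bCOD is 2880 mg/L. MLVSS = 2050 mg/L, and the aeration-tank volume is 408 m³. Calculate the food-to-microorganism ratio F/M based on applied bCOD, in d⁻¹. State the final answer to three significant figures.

F/M ≈ 5.20 d⁻¹

F/M = applied load / biomass = Q·S₀/(V·X) = 1510 × 2880 / (408.0 × 2050) = 5.199 d⁻¹.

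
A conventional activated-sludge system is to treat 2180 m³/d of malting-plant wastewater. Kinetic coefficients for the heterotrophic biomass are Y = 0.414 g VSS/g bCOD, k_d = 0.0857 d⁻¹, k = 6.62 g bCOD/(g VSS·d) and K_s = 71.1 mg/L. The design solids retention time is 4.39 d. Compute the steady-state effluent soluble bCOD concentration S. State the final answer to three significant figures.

From the Monod/SRT balance for a CMAS, S = K_s·(1+k_d θ_c)/[θ_c·(Y k − k_d) − 1] = 71.1 × (1 + 0.0857 × 4.39) / [4.39 × (0.414 × 6.62 − 0.0857) − 1] = 97.85 / 10.66 = 9.183 mg/L.

S ≈ 9.18 mg/L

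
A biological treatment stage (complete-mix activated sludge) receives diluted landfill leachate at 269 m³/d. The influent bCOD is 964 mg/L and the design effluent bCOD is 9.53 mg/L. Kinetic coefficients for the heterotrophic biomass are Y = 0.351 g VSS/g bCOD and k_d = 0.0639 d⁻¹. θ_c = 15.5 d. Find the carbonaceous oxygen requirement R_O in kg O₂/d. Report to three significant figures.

R_O ≈ 192 kg O₂/d

Y_obs = Y / (1 + k_d θ_c) = 0.351 / (1 + 0.0639 × 15.5) = 0.351 / 1.990 = 0.1763.
ΔS = 964 − 9.53 = 954.5 mg/L, so the substrate removal rate is 269 × 954.5/1000 = 256.8 kg bCOD/d.
P_X = Y_obs·Q·(S₀ − S) = 0.1763 × 256.8 = 45.28 kg VSS/d.
R_O = Q·(S₀ − S) − 1.42·P_X = 256.8 − 1.42 × 45.28 = 192.5 kg O₂/d.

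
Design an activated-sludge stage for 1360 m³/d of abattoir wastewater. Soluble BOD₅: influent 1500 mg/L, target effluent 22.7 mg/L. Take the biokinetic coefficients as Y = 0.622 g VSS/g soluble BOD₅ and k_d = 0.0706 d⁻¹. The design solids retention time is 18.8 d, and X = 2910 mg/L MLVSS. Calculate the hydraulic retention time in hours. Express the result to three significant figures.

Steady-state biomass mass balance: V·X·(1 + k_d·θ_c) = Y·Q·(S₀ − S)·θ_c, so V = 0.622 × 1360 × (1500 − 22.7) × 18.8 / [2910 × (1 + 0.0706 × 18.8)] = 2.35×10^7 / 6772 = 3469 m³.
HRT = V/Q = 3469 m³ / 1360 m³·d⁻¹ = 2.551 d × 24 = 61.22 h.

τ ≈ 61.2 h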